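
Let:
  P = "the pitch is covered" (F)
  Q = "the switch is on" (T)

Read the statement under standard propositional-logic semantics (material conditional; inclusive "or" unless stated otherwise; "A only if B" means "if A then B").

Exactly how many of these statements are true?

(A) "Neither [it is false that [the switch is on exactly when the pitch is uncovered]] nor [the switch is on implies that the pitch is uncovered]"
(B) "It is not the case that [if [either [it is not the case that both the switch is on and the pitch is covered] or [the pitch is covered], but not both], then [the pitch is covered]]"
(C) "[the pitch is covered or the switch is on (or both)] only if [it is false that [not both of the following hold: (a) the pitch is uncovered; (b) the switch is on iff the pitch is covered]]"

(A): This is not (Q iff not P) nor (Q -> not P).

not P = not False = True
Q iff not P = True iff True = True
not (Q iff not P) = not True = False
not P = not False = True
Q -> not P = True -> True = True
not (Q iff not P) nor (Q -> not P) = False nor True = False
Thus (A) is false.

(B): This is not (((Q nand P) xor P) -> P).

Q nand P = True nand False = True
(Q nand P) xor P = True xor False = True
((Q nand P) xor P) -> P = True -> False = False
not (((Q nand P) xor P) -> P) = not False = True
Thus (B) is true.

(C): In symbols: (P or Q) -> not (not P nand (Q iff P))

P or Q = False or True = True
not P = not False = True
Q iff P = True iff False = False
not P nand (Q iff P) = True nand False = True
not (not P nand (Q iff P)) = not True = False
(P or Q) -> not (not P nand (Q iff P)) = True -> False = False
Hence (C) is false.

Count: 1.

1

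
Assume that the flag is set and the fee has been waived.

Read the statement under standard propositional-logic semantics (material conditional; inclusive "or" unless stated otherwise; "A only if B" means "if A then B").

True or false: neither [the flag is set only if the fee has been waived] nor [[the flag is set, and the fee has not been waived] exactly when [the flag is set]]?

false

Let P = "the flag is set" (T), D = "the fee has been waived" (T).
This is (P → D) ↓ ((P ∧ ¬D) ↔ P).

P → D = T → T = T
¬D = ¬T = F
P ∧ ¬D = T ∧ F = F
(P ∧ ¬D) ↔ P = F ↔ T = F
(P → D) ↓ ((P ∧ ¬D) ↔ P) = T ↓ F = F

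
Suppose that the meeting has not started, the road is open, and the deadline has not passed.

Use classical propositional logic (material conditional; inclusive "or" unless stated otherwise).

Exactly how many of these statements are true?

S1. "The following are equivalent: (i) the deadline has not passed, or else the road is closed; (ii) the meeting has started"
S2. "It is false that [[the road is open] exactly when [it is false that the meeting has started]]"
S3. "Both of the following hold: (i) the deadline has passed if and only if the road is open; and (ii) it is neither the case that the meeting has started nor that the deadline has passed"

0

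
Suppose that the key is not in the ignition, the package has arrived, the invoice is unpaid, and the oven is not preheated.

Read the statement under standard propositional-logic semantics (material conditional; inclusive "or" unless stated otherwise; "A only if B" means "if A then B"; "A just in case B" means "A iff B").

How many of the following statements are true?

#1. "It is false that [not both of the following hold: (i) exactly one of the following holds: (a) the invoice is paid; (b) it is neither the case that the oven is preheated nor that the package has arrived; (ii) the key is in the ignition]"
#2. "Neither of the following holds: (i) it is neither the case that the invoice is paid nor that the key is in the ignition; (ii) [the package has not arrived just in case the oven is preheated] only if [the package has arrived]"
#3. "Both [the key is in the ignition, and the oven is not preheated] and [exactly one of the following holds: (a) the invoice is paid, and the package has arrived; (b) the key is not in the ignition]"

0

Let R = "the invoice is paid" (False), S = "the oven is preheated" (False), Q = "the package has arrived" (True), P = "the key is in the ignition" (False).

#1: In symbols: not ((R xor (S nor Q)) nand P)

S nor Q = False nor True = False
R xor (S nor Q) = False xor False = False
(R xor (S nor Q)) nand P = False nand False = True
not ((R xor (S nor Q)) nand P) = not True = False
So #1 is false.

#2: Formalization: (R nor P) nor ((not Q iff S) -> Q)

R nor P = False nor False = True
not Q = not True = False
not Q iff S = False iff False = True
(not Q iff S) -> Q = True -> True = True
(R nor P) nor ((not Q iff S) -> Q) = True nor True = False
Hence #2 is false.

#3: This is (P and not S) and ((R and Q) xor not P).

not S = not False = True
P and not S = False and True = False
R and Q = False and True = False
not P = not False = True
(R and Q) xor not P = False xor True = True
(P and not S) and ((R and Q) xor not P) = False and True = False
Thus #3 is false.

True statements: 0 (none).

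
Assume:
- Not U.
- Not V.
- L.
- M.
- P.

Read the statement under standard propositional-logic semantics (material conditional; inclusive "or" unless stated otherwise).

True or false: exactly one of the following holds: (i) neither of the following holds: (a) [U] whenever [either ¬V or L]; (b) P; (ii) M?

True.

Parsed as (((¬V ∨ L) → U) ↓ P) ⊕ M

¬V = ¬F = T
¬V ∨ L = T ∨ T = T
(¬V ∨ L) → U = T → F = F
((¬V ∨ L) → U) ↓ P = F ↓ T = F
(((¬V ∨ L) → U) ↓ P) ⊕ M = F ⊕ T = T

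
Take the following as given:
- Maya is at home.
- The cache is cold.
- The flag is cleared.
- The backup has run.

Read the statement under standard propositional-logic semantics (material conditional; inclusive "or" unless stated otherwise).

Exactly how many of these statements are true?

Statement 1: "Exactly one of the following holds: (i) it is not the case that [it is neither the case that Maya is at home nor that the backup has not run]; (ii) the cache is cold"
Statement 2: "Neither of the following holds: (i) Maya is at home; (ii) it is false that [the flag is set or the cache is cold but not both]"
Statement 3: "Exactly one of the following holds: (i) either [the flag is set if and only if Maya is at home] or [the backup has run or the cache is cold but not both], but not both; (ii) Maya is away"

0

Let P = "Maya is at home" (T), S = "the backup has run" (T), Q = "the cache is warm" (F), R = "the flag is set" (F).

Statement 1: This is ~(P nor ~S) xor ~Q.

~S = ~T = F
P nor ~S = T nor F = F
~(P nor ~S) = ~F = T
~Q = ~F = T
~(P nor ~S) xor ~Q = T xor T = F
So Statement 1 is false.

Statement 2: This is P nor ~(R xor ~Q).

~Q = ~F = T
R xor ~Q = F xor T = T
~(R xor ~Q) = ~T = F
P nor ~(R xor ~Q) = T nor F = F
So Statement 2 is false.

Statement 3: Parsed as ((R <-> P) xor (S xor ~Q)) xor ~P

R <-> P = F <-> T = F
~Q = ~F = T
S xor ~Q = T xor T = F
(R <-> P) xor (S xor ~Q) = F xor F = F
~P = ~T = F
((R <-> P) xor (S xor ~Q)) xor ~P = F xor F = F
Hence Statement 3 is false.

0 of the 3 statements are true (none).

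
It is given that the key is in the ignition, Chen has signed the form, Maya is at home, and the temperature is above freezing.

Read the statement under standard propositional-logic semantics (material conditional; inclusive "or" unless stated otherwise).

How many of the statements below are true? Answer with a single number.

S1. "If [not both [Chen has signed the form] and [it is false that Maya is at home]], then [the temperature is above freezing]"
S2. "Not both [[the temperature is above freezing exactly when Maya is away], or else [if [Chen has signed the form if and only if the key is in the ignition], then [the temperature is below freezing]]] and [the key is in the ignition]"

2

Let Q = "Chen has signed the form" (T), R = "Maya is at home" (T), S = "the temperature is below freezing" (F), P = "the key is in the ignition" (T).

S1: Parsed as (Q nand ~R) -> ~S

~R = ~T = F
Q nand ~R = T nand F = T
~S = ~F = T
(Q nand ~R) -> ~S = T -> T = T
Hence S1 is true.

S2: This is ((~S <-> ~R) | ((Q <-> P) -> S)) nand P.

~S = ~F = T
~R = ~T = F
~S <-> ~R = T <-> F = F
Q <-> P = T <-> T = T
(Q <-> P) -> S = T -> F = F
(~S <-> ~R) | ((Q <-> P) -> S) = F | F = F
((~S <-> ~R) | ((Q <-> P) -> S)) nand P = F nand T = T
Thus S2 is true.

True statements: 2 (S1, S2).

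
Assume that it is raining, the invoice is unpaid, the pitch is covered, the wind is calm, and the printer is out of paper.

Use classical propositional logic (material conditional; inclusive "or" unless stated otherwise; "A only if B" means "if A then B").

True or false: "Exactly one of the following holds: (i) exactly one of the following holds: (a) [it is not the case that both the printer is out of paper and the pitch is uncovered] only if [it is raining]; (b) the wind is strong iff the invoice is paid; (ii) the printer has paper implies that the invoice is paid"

True.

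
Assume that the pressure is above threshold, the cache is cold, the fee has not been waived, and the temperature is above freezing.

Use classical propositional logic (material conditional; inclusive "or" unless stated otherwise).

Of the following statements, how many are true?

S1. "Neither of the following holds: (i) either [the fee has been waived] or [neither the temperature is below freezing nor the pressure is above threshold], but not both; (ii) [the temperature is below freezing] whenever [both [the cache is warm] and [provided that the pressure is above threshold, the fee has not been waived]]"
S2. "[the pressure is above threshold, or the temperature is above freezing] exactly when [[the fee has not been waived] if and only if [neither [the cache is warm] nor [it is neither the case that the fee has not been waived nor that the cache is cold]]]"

1

Let V = "the fee has been waived" (F), P = "the temperature is below freezing" (F), D = "the pressure is above threshold" (T), H = "the cache is warm" (F).

S1: Formalization: (V xor (P nor D)) nor ((H & (D -> ~V)) -> P)

P nor D = F nor T = F
V xor (P nor D) = F xor F = F
~V = ~F = T
D -> ~V = T -> T = T
H & (D -> ~V) = F & T = F
(H & (D -> ~V)) -> P = F -> F = T
(V xor (P nor D)) nor ((H & (D -> ~V)) -> P) = F nor T = F
Hence S1 is false.

S2: Formalization: (D | ~P) <-> (~V <-> (H nor (~V nor ~H)))

~P = ~F = T
D | ~P = T | T = T
~V = ~F = T
~V = ~F = T
~H = ~F = T
~V nor ~H = T nor T = F
H nor (~V nor ~H) = F nor F = T
~V <-> (H nor (~V nor ~H)) = T <-> T = T
(D | ~P) <-> (~V <-> (H nor (~V nor ~H))) = T <-> T = T
So S2 is true.

Count: 1.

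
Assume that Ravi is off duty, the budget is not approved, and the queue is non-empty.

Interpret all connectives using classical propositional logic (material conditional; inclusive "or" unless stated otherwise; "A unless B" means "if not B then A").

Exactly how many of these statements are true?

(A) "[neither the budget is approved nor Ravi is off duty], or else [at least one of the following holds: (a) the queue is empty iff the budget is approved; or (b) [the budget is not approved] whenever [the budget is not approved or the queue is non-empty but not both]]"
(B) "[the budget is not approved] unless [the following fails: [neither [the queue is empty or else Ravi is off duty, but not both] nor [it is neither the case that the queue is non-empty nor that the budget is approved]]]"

2

Let P = "the budget is approved" (F), N = "Ravi is on call" (F), D = "the queue is empty" (F).

(A): Parsed as (P ↓ ¬N) ∨ ((D ↔ P) ∨ ((¬P ⊕ ¬D) → ¬P))

¬N = ¬F = T
P ↓ ¬N = F ↓ T = F
D ↔ P = F ↔ F = T
¬P = ¬F = T
¬D = ¬F = T
¬P ⊕ ¬D = T ⊕ T = F
¬P = ¬F = T
(¬P ⊕ ¬D) → ¬P = F → T = T
(D ↔ P) ∨ ((¬P ⊕ ¬D) → ¬P) = T ∨ T = T
(P ↓ ¬N) ∨ ((D ↔ P) ∨ ((¬P ⊕ ¬D) → ¬P)) = F ∨ T = T
So (A) is true.

(B): Parsed as ¬P ∨ ¬((D ⊕ ¬N) ↓ (¬D ↓ P))

¬P = ¬F = T
¬N = ¬F = T
D ⊕ ¬N = F ⊕ T = T
¬D = ¬F = T
¬D ↓ P = T ↓ F = F
(D ⊕ ¬N) ↓ (¬D ↓ P) = T ↓ F = F
¬((D ⊕ ¬N) ↓ (¬D ↓ P)) = ¬F = T
¬P ∨ ¬((D ⊕ ¬N) ↓ (¬D ↓ P)) = T ∨ T = T
Thus (B) is true.

Count: 2.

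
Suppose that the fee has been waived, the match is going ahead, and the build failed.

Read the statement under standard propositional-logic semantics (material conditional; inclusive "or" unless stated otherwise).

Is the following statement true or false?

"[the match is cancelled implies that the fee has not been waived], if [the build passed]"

Let U = "the build passed" (False), R = "the match is cancelled" (False), V = "the fee has been waived" (True).
Parsed as U -> (R -> not V)

not V = not True = False
R -> not V = False -> False = True
U -> (R -> not V) = False -> True = True

The statement is true.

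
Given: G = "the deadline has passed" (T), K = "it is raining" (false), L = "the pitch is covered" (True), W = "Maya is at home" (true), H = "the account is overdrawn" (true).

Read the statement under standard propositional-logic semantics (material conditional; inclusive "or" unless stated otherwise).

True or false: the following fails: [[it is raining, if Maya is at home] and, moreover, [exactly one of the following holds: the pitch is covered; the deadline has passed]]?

Values: W=T, K=F, L=T, G=T.
Parsed as ~((W -> K) & (L xor G))

W -> K = T -> F = F
L xor G = T xor T = F
(W -> K) & (L xor G) = F & F = F
~((W -> K) & (L xor G)) = ~F = T

true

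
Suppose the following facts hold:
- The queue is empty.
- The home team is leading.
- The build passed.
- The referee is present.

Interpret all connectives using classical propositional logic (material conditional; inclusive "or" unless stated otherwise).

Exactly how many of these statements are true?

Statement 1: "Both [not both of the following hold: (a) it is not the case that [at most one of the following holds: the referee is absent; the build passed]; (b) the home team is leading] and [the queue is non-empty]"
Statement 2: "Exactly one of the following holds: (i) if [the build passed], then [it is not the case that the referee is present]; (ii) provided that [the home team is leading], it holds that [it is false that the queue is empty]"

Let K = "the referee is present" (True), R = "the build passed" (True), W = "the home team is leading" (True), L = "the queue is empty" (True).

Statement 1: Parsed as (not (not K nand R) nand W) and not L

not K = not True = False
not K nand R = False nand True = True
not (not K nand R) = not True = False
not (not K nand R) nand W = False nand True = True
not L = not True = False
(not (not K nand R) nand W) and not L = True and False = False
So Statement 1 is false.

Statement 2: Parsed as (R -> not K) xor (W -> not L)

not K = not True = False
R -> not K = True -> False = False
not L = not True = False
W -> not L = True -> False = False
(R -> not K) xor (W -> not L) = False xor False = False
Hence Statement 2 is false.

0 of the 2 statements are true (none).

0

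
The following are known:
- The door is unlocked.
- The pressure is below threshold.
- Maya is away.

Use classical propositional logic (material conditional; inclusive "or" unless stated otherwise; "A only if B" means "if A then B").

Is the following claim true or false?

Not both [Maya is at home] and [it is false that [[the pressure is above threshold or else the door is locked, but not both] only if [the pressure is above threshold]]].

Let L = "Maya is at home" (F), K = "the pressure is above threshold" (F), U = "the door is locked" (F).
In symbols: L nand ~((K xor U) -> K)

K xor U = F xor F = F
(K xor U) -> K = F -> F = T
~((K xor U) -> K) = ~T = F
L nand ~((K xor U) -> K) = F nand F = T

True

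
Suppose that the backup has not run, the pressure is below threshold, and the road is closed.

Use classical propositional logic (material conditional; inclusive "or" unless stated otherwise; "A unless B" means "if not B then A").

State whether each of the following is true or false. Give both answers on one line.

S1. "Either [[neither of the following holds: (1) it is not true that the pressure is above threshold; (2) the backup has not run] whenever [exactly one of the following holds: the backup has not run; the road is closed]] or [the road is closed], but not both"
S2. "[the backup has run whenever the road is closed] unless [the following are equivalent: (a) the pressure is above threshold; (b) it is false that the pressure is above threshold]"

Let P = "the backup has run" (F), R = "the road is closed" (T), Q = "the pressure is above threshold" (F).

S1: In symbols: ((¬P ⊕ R) → (¬Q ↓ ¬P)) ⊕ R

¬P = ¬F = T
¬P ⊕ R = T ⊕ T = F
¬Q = ¬F = T
¬P = ¬F = T
¬Q ↓ ¬P = T ↓ T = F
(¬P ⊕ R) → (¬Q ↓ ¬P) = F → F = T
((¬P ⊕ R) → (¬Q ↓ ¬P)) ⊕ R = T ⊕ T = F
Hence S1 is false.

S2: In symbols: (R → P) ∨ (Q ↔ ¬Q)

R → P = T → F = F
¬Q = ¬F = T
Q ↔ ¬Q = F ↔ T = F
(R → P) ∨ (Q ↔ ¬Q) = F ∨ F = F
Thus S2 is false.

S1 false; S2 false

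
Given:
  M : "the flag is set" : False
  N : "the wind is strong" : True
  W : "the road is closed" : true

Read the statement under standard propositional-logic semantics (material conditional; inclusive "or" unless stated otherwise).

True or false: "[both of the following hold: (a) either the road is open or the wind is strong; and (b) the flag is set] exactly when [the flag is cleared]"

This is ((~W | N) & M) <-> ~M.

~W = ~T = F
~W | N = F | T = T
(~W | N) & M = T & F = F
~M = ~F = T
((~W | N) & M) <-> ~M = F <-> T = F

False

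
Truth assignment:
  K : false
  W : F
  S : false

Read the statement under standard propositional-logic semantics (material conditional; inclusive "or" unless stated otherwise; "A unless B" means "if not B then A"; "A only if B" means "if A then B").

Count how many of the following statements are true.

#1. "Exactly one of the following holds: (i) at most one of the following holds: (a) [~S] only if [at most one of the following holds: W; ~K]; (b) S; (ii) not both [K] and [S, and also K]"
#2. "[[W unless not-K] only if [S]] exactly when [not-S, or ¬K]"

0

#1: Formalization: ((~S -> (W nand ~K)) nand S) xor (K nand (S & K))

~S = ~F = T
~K = ~F = T
W nand ~K = F nand T = T
~S -> (W nand ~K) = T -> T = T
(~S -> (W nand ~K)) nand S = T nand F = T
S & K = F & F = F
K nand (S & K) = F nand F = T
((~S -> (W nand ~K)) nand S) xor (K nand (S & K)) = T xor T = F
Thus #1 is false.

#2: In symbols: ((W | ~K) -> S) <-> (~S | ~K)

~K = ~F = T
W | ~K = F | T = T
(W | ~K) -> S = T -> F = F
~S = ~F = T
~K = ~F = T
~S | ~K = T | T = T
((W | ~K) -> S) <-> (~S | ~K) = F <-> T = F
Hence #2 is false.

True statements: 0 (none).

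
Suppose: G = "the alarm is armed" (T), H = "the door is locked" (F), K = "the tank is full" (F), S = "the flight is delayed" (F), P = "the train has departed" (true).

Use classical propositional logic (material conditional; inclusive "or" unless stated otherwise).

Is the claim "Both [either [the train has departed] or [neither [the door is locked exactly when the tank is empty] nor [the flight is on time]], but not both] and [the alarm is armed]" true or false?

Values: P=T, H=F, K=F, S=F, G=T.
Formalization: (P xor ((H <-> ~K) nor ~S)) & G

~K = ~F = T
H <-> ~K = F <-> T = F
~S = ~F = T
(H <-> ~K) nor ~S = F nor T = F
P xor ((H <-> ~K) nor ~S) = T xor F = T
(P xor ((H <-> ~K) nor ~S)) & G = T & T = T

true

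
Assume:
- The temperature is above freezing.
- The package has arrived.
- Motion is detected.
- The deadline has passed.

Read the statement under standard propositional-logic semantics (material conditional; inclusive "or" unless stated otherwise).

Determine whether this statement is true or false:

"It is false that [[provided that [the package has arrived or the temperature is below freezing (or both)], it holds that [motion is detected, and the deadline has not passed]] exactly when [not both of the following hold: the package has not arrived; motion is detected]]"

Let G = "the package has arrived" (T), K = "the temperature is below freezing" (F), L = "motion is detected" (T), R = "the deadline has passed" (T).
In symbols: ~(((G | K) -> (L & ~R)) <-> (~G nand L))

G | K = T | F = T
~R = ~T = F
L & ~R = T & F = F
(G | K) -> (L & ~R) = T -> F = F
~G = ~T = F
~G nand L = F nand T = T
((G | K) -> (L & ~R)) <-> (~G nand L) = F <-> T = F
~(((G | K) -> (L & ~R)) <-> (~G nand L)) = ~F = T

The statement is true.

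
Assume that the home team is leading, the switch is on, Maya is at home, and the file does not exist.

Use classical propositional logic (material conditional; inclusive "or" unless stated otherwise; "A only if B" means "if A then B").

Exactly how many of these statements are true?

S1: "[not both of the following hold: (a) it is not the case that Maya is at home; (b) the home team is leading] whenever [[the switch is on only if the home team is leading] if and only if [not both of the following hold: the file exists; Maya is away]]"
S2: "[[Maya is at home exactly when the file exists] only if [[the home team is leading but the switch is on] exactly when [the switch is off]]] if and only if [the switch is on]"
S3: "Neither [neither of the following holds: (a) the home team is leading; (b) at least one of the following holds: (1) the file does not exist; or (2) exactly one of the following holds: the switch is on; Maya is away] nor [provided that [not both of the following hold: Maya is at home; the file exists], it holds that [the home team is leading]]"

2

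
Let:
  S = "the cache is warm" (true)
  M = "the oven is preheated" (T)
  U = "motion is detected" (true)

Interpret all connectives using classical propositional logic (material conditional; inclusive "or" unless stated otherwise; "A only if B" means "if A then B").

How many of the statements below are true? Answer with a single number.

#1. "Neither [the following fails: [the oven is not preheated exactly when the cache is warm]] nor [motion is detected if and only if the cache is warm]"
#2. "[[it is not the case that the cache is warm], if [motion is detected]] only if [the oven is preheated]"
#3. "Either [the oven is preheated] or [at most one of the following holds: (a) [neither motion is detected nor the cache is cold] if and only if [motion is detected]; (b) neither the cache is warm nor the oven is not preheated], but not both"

#1: Formalization: ¬(¬M ↔ S) ↓ (U ↔ S)

¬M = ¬T = F
¬M ↔ S = F ↔ T = F
¬(¬M ↔ S) = ¬F = T
U ↔ S = T ↔ T = T
¬(¬M ↔ S) ↓ (U ↔ S) = T ↓ T = F
Thus #1 is false.

#2: This is (U → ¬S) → M.

¬S = ¬T = F
U → ¬S = T → F = F
(U → ¬S) → M = F → T = T
So #2 is true.

#3: This is M ⊕ (((U ↓ ¬S) ↔ U) ↑ (S ↓ ¬M)).

¬S = ¬T = F
U ↓ ¬S = T ↓ F = F
(U ↓ ¬S) ↔ U = F ↔ T = F
¬M = ¬T = F
S ↓ ¬M = T ↓ F = F
((U ↓ ¬S) ↔ U) ↑ (S ↓ ¬M) = F ↑ F = T
M ⊕ (((U ↓ ¬S) ↔ U) ↑ (S ↓ ¬M)) = T ⊕ T = F
Thus #3 is false.

True statements: 1 (#2).

1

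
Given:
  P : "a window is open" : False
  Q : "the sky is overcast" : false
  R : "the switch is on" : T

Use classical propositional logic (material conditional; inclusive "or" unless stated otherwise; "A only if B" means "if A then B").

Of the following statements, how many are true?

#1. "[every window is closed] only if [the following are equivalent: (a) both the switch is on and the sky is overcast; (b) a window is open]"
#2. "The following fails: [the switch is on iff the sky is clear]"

#1: Parsed as not P -> ((R and Q) iff P)

not P = not False = True
R and Q = True and False = False
(R and Q) iff P = False iff False = True
not P -> ((R and Q) iff P) = True -> True = True
So #1 is true.

#2: Formalization: not (R iff not Q)

not Q = not False = True
R iff not Q = True iff True = True
not (R iff not Q) = not True = False
Hence #2 is false.

1 of the 2 statements is true (#1).

1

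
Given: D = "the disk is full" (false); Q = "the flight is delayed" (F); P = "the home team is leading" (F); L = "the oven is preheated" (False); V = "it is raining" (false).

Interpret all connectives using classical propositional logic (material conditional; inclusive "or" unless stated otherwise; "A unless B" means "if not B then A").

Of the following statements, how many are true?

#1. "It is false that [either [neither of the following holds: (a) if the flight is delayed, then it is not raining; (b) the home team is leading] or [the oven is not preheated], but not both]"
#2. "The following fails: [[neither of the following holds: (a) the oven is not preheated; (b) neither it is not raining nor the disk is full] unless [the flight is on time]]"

0

#1: Formalization: ~(((Q -> ~V) nor P) xor ~L)

~V = ~F = T
Q -> ~V = F -> T = T
(Q -> ~V) nor P = T nor F = F
~L = ~F = T
((Q -> ~V) nor P) xor ~L = F xor T = T
~(((Q -> ~V) nor P) xor ~L) = ~T = F
So #1 is false.

#2: This is ~((~L nor (~V nor D)) | ~Q).

~L = ~F = T
~V = ~F = T
~V nor D = T nor F = F
~L nor (~V nor D) = T nor F = F
~Q = ~F = T
(~L nor (~V nor D)) | ~Q = F | T = T
~((~L nor (~V nor D)) | ~Q) = ~T = F
So #2 is false.

Count: 0.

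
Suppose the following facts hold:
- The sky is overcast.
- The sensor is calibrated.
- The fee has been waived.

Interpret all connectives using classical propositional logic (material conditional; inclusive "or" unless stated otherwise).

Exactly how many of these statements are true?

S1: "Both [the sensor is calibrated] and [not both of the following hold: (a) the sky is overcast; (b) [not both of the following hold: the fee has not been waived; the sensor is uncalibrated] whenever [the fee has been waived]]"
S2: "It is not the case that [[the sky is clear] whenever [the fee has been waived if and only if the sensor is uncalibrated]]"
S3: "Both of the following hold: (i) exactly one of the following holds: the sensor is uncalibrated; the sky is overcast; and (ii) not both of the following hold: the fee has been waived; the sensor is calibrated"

Let Q = "the sensor is calibrated" (T), P = "the sky is overcast" (T), R = "the fee has been waived" (T).

S1: In symbols: Q & (P nand (R -> (~R nand ~Q)))

~R = ~T = F
~Q = ~T = F
~R nand ~Q = F nand F = T
R -> (~R nand ~Q) = T -> T = T
P nand (R -> (~R nand ~Q)) = T nand T = F
Q & (P nand (R -> (~R nand ~Q))) = T & F = F
Thus S1 is false.

S2: Parsed as ~((R <-> ~Q) -> ~P)

~Q = ~T = F
R <-> ~Q = T <-> F = F
~P = ~T = F
(R <-> ~Q) -> ~P = F -> F = T
~((R <-> ~Q) -> ~P) = ~T = F
Hence S2 is false.

S3: This is (~Q xor P) & (R nand Q).

~Q = ~T = F
~Q xor P = F xor T = T
R nand Q = T nand T = F
(~Q xor P) & (R nand Q) = T & F = F
Thus S3 is false.

Count: 0.

0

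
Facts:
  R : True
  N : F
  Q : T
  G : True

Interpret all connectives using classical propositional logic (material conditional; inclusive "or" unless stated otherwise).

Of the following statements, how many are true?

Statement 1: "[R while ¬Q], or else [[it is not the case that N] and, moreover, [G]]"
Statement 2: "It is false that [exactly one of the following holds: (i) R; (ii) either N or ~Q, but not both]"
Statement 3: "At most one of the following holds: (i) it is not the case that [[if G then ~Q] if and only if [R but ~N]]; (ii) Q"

1

Statement 1: This is (R ∧ ¬Q) ∨ (¬N ∧ G).

¬Q = ¬T = F
R ∧ ¬Q = T ∧ F = F
¬N = ¬F = T
¬N ∧ G = T ∧ T = T
(R ∧ ¬Q) ∨ (¬N ∧ G) = F ∨ T = T
Hence Statement 1 is true.

Statement 2: Parsed as ¬(R ⊕ (N ⊕ ¬Q))

¬Q = ¬T = F
N ⊕ ¬Q = F ⊕ F = F
R ⊕ (N ⊕ ¬Q) = T ⊕ F = T
¬(R ⊕ (N ⊕ ¬Q)) = ¬T = F
Thus Statement 2 is false.

Statement 3: This is ¬((G → ¬Q) ↔ (R ∧ ¬N)) ↑ Q.

¬Q = ¬T = F
G → ¬Q = T → F = F
¬N = ¬F = T
R ∧ ¬N = T ∧ T = T
(G → ¬Q) ↔ (R ∧ ¬N) = F ↔ T = F
¬((G → ¬Q) ↔ (R ∧ ¬N)) = ¬F = T
¬((G → ¬Q) ↔ (R ∧ ¬N)) ↑ Q = T ↑ T = F
Hence Statement 3 is false.

1 of the 3 statements is true.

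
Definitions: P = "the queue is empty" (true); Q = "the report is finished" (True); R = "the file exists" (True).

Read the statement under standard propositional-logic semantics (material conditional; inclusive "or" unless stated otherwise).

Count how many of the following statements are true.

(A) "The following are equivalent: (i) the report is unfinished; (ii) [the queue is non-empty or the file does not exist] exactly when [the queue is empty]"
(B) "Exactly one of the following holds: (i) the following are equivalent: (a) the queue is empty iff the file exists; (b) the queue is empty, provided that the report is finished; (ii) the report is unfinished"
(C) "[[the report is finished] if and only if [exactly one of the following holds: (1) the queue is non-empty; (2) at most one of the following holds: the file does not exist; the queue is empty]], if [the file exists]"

3

(A): This is not Q iff ((not P or not R) iff P).

not Q = not True = False
not P = not True = False
not R = not True = False
not P or not R = False or False = False
(not P or not R) iff P = False iff True = False
not Q iff ((not P or not R) iff P) = False iff False = True
So (A) is true.

(B): In symbols: ((P iff R) iff (Q -> P)) xor not Q

P iff R = True iff True = True
Q -> P = True -> True = True
(P iff R) iff (Q -> P) = True iff True = True
not Q = not True = False
((P iff R) iff (Q -> P)) xor not Q = True xor False = True
So (B) is true.

(C): Parsed as R -> (Q iff (not P xor (not R nand P)))

not P = not True = False
not R = not True = False
not R nand P = False nand True = True
not P xor (not R nand P) = False xor True = True
Q iff (not P xor (not R nand P)) = True iff True = True
R -> (Q iff (not P xor (not R nand P))) = True -> True = True
Thus (C) is true.

True statements: 3.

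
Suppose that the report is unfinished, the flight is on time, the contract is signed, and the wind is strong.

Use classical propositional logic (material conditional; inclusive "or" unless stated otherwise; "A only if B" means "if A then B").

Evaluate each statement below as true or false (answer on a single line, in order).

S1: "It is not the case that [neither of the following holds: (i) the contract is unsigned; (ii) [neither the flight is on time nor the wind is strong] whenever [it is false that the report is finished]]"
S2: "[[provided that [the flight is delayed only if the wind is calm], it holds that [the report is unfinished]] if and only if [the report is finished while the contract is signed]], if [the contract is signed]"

Let R = "the contract is signed" (T), P = "the report is finished" (F), Q = "the flight is delayed" (F), S = "the wind is strong" (T).

S1: Parsed as ~(~R nor (~P -> (~Q nor S)))

~R = ~T = F
~P = ~F = T
~Q = ~F = T
~Q nor S = T nor T = F
~P -> (~Q nor S) = T -> F = F
~R nor (~P -> (~Q nor S)) = F nor F = T
~(~R nor (~P -> (~Q nor S))) = ~T = F
Hence S1 is false.

S2: Formalization: R -> (((Q -> ~S) -> ~P) <-> (P & R))

~S = ~T = F
Q -> ~S = F -> F = T
~P = ~F = T
(Q -> ~S) -> ~P = T -> T = T
P & R = F & T = F
((Q -> ~S) -> ~P) <-> (P & R) = T <-> F = F
R -> (((Q -> ~S) -> ~P) <-> (P & R)) = T -> F = F
So S2 is false.

S1 False / S2 False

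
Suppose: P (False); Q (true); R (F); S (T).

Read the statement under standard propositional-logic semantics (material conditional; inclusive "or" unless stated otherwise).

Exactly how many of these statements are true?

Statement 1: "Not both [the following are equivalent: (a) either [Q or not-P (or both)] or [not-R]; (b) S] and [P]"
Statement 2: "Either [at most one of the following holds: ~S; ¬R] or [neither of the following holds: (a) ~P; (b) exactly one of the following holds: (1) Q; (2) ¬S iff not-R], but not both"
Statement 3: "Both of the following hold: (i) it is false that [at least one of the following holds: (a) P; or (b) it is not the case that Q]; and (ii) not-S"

2

Statement 1: In symbols: (((Q ∨ ¬P) ∨ ¬R) ↔ S) ↑ P

¬P = ¬F = T
Q ∨ ¬P = T ∨ T = T
¬R = ¬F = T
(Q ∨ ¬P) ∨ ¬R = T ∨ T = T
((Q ∨ ¬P) ∨ ¬R) ↔ S = T ↔ T = T
(((Q ∨ ¬P) ∨ ¬R) ↔ S) ↑ P = T ↑ F = T
Thus Statement 1 is true.

Statement 2: This is (¬S ↑ ¬R) ⊕ (¬P ↓ (Q ⊕ (¬S ↔ ¬R))).

¬S = ¬T = F
¬R = ¬F = T
¬S ↑ ¬R = F ↑ T = T
¬P = ¬F = T
¬S = ¬T = F
¬R = ¬F = T
¬S ↔ ¬R = F ↔ T = F
Q ⊕ (¬S ↔ ¬R) = T ⊕ F = T
¬P ↓ (Q ⊕ (¬S ↔ ¬R)) = T ↓ T = F
(¬S ↑ ¬R) ⊕ (¬P ↓ (Q ⊕ (¬S ↔ ¬R))) = T ⊕ F = T
Hence Statement 2 is true.

Statement 3: Parsed as ¬(P ∨ ¬Q) ∧ ¬S

¬Q = ¬T = F
P ∨ ¬Q = F ∨ F = F
¬(P ∨ ¬Q) = ¬F = T
¬S = ¬T = F
¬(P ∨ ¬Q) ∧ ¬S = T ∧ F = F
Thus Statement 3 is false.

Count: 2.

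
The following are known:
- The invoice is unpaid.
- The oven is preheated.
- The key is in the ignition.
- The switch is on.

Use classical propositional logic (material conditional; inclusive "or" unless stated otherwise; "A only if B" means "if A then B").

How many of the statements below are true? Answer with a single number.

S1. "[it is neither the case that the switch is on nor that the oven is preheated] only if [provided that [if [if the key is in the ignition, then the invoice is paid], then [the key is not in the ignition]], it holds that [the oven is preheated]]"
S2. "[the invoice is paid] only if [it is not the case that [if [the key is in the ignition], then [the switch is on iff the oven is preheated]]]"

Let S = "the switch is on" (True), Q = "the oven is preheated" (True), R = "the key is in the ignition" (True), P = "the invoice is paid" (False).

S1: In symbols: (S nor Q) -> (((R -> P) -> not R) -> Q)

S nor Q = True nor True = False
R -> P = True -> False = False
not R = not True = False
(R -> P) -> not R = False -> False = True
((R -> P) -> not R) -> Q = True -> True = True
(S nor Q) -> (((R -> P) -> not R) -> Q) = False -> True = True
Hence S1 is true.

S2: Parsed as P -> not (R -> (S iff Q))

S iff Q = True iff True = True
R -> (S iff Q) = True -> True = True
not (R -> (S iff Q)) = not True = False
P -> not (R -> (S iff Q)) = False -> False = True
So S2 is true.

2 of the 2 statements are true (S1, S2).

2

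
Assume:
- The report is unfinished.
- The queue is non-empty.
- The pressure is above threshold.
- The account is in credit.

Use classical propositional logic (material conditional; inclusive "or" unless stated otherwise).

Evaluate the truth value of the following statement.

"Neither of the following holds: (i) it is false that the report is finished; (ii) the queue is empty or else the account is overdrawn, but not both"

False

Let P = "the report is finished" (F), Q = "the queue is empty" (F), S = "the account is overdrawn" (F).
In symbols: ~P nor (Q xor S)

~P = ~F = T
Q xor S = F xor F = F
~P nor (Q xor S) = T nor F = F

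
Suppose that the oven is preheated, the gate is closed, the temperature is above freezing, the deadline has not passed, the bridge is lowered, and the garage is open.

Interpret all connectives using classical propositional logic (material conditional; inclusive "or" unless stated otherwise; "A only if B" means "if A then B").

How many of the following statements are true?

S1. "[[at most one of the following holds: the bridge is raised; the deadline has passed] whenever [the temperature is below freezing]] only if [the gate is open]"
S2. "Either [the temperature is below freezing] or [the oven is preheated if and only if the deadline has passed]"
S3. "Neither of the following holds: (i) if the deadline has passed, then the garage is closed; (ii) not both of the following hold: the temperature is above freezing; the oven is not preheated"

0

Let U = "the temperature is below freezing" (False), Q = "the bridge is raised" (False), V = "the deadline has passed" (False), L = "the gate is open" (False), S = "the oven is preheated" (True), P = "the garage is closed" (False).

S1: This is (U -> (Q nand V)) -> L.

Q nand V = False nand False = True
U -> (Q nand V) = False -> True = True
(U -> (Q nand V)) -> L = True -> False = False
Thus S1 is false.

S2: In symbols: U or (S iff V)

S iff V = True iff False = False
U or (S iff V) = False or False = False
Thus S2 is false.

S3: Parsed as (V -> P) nor (not U nand not S)

V -> P = False -> False = True
not U = not False = True
not S = not True = False
not U nand not S = True nand False = True
(V -> P) nor (not U nand not S) = True nor True = False
Thus S3 is false.

Count: 0.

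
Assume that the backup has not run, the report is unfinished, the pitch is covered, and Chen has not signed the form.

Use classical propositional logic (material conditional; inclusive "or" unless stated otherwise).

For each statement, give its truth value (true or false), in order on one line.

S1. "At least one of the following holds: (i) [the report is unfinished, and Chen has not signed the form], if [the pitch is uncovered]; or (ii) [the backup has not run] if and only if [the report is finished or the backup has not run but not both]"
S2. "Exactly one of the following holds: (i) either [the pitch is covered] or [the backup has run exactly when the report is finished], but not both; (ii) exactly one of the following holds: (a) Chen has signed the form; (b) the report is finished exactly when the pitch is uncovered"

S1 true; S2 true

Let R = "the pitch is covered" (T), Q = "the report is finished" (F), S = "Chen has signed the form" (F), P = "the backup has run" (F).

S1: Formalization: (~R -> (~Q & ~S)) | (~P <-> (Q xor ~P))

~R = ~T = F
~Q = ~F = T
~S = ~F = T
~Q & ~S = T & T = T
~R -> (~Q & ~S) = F -> T = T
~P = ~F = T
~P = ~F = T
Q xor ~P = F xor T = T
~P <-> (Q xor ~P) = T <-> T = T
(~R -> (~Q & ~S)) | (~P <-> (Q xor ~P)) = T | T = T
Thus S1 is true.

S2: This is (R xor (P <-> Q)) xor (S xor (Q <-> ~R)).

P <-> Q = F <-> F = T
R xor (P <-> Q) = T xor T = F
~R = ~T = F
Q <-> ~R = F <-> F = T
S xor (Q <-> ~R) = F xor T = T
(R xor (P <-> Q)) xor (S xor (Q <-> ~R)) = F xor T = T
Thus S2 is true.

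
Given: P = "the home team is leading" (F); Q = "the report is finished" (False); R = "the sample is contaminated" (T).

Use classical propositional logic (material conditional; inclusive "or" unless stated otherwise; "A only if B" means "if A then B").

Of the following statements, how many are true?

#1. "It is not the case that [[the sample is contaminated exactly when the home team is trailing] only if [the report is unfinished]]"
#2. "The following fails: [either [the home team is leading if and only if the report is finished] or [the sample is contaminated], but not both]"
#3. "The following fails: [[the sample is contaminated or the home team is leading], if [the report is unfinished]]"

1

#1: This is not ((R iff not P) -> not Q).

not P = not False = True
R iff not P = True iff True = True
not Q = not False = True
(R iff not P) -> not Q = True -> True = True
not ((R iff not P) -> not Q) = not True = False
So #1 is false.

#2: In symbols: not ((P iff Q) xor R)

P iff Q = False iff False = True
(P iff Q) xor R = True xor True = False
not ((P iff Q) xor R) = not False = True
So #2 is true.

#3: In symbols: not (not Q -> (R or P))

not Q = not False = True
R or P = True or False = True
not Q -> (R or P) = True -> True = True
not (not Q -> (R or P)) = not True = False
So #3 is false.

Count: 1.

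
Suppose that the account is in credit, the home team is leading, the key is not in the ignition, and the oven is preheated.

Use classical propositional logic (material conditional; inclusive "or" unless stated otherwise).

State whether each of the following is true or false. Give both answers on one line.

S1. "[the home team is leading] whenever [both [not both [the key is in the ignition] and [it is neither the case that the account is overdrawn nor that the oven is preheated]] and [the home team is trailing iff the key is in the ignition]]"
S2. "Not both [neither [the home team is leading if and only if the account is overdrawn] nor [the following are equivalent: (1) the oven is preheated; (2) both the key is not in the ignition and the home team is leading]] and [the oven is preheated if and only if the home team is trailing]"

S1 true; S2 true

Let R = "the key is in the ignition" (F), P = "the account is overdrawn" (F), S = "the oven is preheated" (T), Q = "the home team is leading" (T).

S1: Parsed as ((R nand (P nor S)) & (~Q <-> R)) -> Q

P nor S = F nor T = F
R nand (P nor S) = F nand F = T
~Q = ~T = F
~Q <-> R = F <-> F = T
(R nand (P nor S)) & (~Q <-> R) = T & T = T
((R nand (P nor S)) & (~Q <-> R)) -> Q = T -> T = T
Thus S1 is true.

S2: In symbols: ((Q <-> P) nor (S <-> (~R & Q))) nand (S <-> ~Q)

Q <-> P = T <-> F = F
~R = ~F = T
~R & Q = T & T = T
S <-> (~R & Q) = T <-> T = T
(Q <-> P) nor (S <-> (~R & Q)) = F nor T = F
~Q = ~T = F
S <-> ~Q = T <-> F = F
((Q <-> P) nor (S <-> (~R & Q))) nand (S <-> ~Q) = F nand F = T
So S2 is true.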